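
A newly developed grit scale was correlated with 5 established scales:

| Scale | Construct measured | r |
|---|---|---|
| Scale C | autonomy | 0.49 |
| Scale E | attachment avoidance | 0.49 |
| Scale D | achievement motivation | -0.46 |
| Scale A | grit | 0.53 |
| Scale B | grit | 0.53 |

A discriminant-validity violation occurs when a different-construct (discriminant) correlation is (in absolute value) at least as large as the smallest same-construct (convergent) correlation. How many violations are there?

0

Convergent (same construct = grit): Scale A, Scale B.
Smallest convergent = 0.53. Discriminant |r|: 0.49, 0.49, 0.46; count ≥ 0.53 → 0.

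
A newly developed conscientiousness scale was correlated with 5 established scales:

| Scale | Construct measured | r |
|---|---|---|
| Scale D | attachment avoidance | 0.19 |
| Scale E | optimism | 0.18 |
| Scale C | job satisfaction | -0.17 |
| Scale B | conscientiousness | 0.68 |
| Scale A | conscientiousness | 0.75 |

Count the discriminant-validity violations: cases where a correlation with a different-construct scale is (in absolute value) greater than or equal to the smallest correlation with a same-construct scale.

0

Convergent (same construct = conscientiousness): Scale B, Scale A.
Smallest convergent = 0.68. Discriminant |r|: 0.19, 0.18, 0.17; count ≥ 0.68 → 0.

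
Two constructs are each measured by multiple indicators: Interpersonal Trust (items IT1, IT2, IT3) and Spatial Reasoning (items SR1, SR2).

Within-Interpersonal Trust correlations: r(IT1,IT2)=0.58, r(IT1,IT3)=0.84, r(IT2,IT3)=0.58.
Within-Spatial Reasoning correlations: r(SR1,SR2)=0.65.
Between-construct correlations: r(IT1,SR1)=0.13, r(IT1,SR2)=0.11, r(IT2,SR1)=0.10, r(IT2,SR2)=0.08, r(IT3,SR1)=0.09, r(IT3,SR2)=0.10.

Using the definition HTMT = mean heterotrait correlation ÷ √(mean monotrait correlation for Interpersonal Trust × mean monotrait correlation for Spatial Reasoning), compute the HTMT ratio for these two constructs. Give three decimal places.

Mean between = 0.61/6 = 0.1017.
Mean within-IT = 2.00/3 = 0.6667; mean within-SR = 0.65/1 = 0.6500.
Geometric mean = √(0.6667 × 0.6500) = 0.6583.
HTMT = 0.1017 / 0.6583 = 0.154.

0.154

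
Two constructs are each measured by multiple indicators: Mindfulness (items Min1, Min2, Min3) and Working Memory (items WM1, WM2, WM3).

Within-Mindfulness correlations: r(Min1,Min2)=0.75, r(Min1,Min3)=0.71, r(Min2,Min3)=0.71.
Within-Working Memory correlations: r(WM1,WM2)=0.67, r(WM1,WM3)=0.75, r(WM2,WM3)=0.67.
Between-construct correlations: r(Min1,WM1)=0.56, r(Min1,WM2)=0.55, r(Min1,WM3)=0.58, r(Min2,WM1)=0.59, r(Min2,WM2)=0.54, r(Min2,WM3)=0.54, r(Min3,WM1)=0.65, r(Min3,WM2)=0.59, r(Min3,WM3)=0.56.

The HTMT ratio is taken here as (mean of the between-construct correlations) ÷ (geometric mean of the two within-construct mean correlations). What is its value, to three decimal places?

Mean heterotrait r = 5.16/9 = 0.5733.
Mean within-Min = 2.17/3 = 0.7233; mean within-WM = 2.09/3 = 0.6967.
Geometric mean = √(0.7233 × 0.6967) = 0.7099.
HTMT = 0.5733 / 0.7099 = 0.808.

0.808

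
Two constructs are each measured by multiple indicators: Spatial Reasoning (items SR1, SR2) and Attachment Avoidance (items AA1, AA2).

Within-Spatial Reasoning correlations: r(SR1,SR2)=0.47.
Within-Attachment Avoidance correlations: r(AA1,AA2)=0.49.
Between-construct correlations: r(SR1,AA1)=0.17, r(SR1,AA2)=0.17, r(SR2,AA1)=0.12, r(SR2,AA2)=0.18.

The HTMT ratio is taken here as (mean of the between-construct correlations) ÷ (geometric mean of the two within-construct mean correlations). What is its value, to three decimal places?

Mean heterotrait r = 0.64/4 = 0.1600.
Mean within-SR = 0.47/1 = 0.4700; mean within-AA = 0.49/1 = 0.4900.
Geometric mean = √(0.4700 × 0.4900) = 0.4799.
HTMT = 0.1600 / 0.4799 = 0.333.

0.333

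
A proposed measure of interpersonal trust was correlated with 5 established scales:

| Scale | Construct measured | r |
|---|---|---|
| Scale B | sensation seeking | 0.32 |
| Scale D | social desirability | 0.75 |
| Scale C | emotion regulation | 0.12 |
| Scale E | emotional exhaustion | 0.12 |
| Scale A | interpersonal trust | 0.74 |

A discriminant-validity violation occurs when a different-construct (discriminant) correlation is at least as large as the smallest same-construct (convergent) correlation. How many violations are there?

1

Convergent (same construct = interpersonal trust): Scale A.
Smallest convergent = 0.74. Discriminant values: 0.32, 0.75, 0.12, 0.12; count ≥ 0.74 → 1.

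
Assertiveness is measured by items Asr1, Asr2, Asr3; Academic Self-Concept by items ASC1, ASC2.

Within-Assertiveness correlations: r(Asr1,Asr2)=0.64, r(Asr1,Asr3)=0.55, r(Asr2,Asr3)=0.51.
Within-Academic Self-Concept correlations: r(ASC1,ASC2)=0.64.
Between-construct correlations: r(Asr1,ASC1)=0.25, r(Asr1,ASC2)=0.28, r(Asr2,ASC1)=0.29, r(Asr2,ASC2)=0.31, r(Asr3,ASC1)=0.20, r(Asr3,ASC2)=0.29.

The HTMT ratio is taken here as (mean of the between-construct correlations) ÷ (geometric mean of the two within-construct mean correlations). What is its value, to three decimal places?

0.448

Mean between = 1.62/6 = 0.2700.
Mean within-Asr = 1.70/3 = 0.5667; mean within-ASC = 0.64/1 = 0.6400.
Geometric mean = √(0.5667 × 0.6400) = 0.6022.
HTMT = 0.2700 / 0.6022 = 0.448.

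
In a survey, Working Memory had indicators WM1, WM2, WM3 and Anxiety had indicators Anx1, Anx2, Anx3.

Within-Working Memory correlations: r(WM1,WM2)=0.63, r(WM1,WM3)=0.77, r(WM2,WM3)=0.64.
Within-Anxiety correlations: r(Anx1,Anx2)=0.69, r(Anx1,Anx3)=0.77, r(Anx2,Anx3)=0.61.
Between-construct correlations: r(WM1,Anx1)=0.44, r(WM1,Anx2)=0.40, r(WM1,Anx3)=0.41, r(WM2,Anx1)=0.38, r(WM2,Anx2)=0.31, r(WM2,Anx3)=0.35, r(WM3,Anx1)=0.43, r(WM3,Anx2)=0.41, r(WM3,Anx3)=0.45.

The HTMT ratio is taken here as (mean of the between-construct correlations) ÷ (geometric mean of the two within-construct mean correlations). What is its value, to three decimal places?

0.581

Mean heterotrait r = 3.58/9 = 0.3978.
Mean within-WM = 2.04/3 = 0.6800; mean within-Anx = 2.07/3 = 0.6900.
Geometric mean = √(0.6800 × 0.6900) = 0.6850.
HTMT = 0.3978 / 0.6850 = 0.581.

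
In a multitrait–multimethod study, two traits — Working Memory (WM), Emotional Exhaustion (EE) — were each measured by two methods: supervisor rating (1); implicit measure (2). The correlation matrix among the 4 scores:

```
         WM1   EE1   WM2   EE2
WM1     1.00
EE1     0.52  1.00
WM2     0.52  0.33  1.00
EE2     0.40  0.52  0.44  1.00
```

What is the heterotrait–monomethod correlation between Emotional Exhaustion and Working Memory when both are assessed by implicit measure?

Different traits, same method: r(EE2, WM2) = 0.44.

0.44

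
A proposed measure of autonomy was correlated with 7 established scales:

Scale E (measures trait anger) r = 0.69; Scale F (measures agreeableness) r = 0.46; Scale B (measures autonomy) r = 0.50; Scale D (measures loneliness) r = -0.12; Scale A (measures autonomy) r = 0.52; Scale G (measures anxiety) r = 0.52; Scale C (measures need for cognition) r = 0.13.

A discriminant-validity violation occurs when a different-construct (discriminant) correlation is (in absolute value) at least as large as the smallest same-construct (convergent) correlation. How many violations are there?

Convergent (same construct = autonomy): Scale B, Scale A.
Smallest convergent = 0.50. Discriminant |r|: 0.69, 0.46, 0.12, 0.52, 0.13; count ≥ 0.50 → 2.

2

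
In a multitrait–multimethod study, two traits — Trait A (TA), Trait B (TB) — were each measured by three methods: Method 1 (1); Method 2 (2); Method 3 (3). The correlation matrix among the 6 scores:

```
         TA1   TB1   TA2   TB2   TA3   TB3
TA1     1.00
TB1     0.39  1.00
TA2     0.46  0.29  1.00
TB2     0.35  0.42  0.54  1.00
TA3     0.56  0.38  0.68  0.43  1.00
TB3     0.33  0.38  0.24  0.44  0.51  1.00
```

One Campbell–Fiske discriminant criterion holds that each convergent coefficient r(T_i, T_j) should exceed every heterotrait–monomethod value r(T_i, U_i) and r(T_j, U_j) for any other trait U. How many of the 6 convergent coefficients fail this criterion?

4

Each convergent coefficient versus the relevant comparison correlations:
TA (methods 1·2): 0.46 vs {0.39, 0.54} → fail.
TA (methods 1·3): 0.56 vs {0.39, 0.51} → pass.
TA (methods 2·3): 0.68 vs {0.54, 0.51} → pass.
TB (methods 1·2): 0.42 vs {0.39, 0.54} → fail.
TB (methods 1·3): 0.38 vs {0.39, 0.51} → fail.
TB (methods 2·3): 0.44 vs {0.54, 0.51} → fail.
4 of 6 fail.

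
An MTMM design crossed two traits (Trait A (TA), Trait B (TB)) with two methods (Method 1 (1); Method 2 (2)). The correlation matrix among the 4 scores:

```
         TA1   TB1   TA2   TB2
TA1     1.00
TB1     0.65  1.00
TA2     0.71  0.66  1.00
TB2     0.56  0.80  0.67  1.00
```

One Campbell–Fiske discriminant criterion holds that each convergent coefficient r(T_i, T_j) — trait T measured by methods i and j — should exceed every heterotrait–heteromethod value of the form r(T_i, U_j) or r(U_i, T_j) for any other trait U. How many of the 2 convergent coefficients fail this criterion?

0

Checking each validity diagonal entry against its comparison values:
TA (methods 1·2): 0.71 vs {0.56, 0.66} → pass.
TB (methods 1·2): 0.80 vs {0.66, 0.56} → pass.
0 of 2 fail.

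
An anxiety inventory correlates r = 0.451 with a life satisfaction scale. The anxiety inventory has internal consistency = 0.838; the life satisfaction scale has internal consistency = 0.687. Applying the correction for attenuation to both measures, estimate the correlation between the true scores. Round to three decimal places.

r_true = r_obs / √(r_xx · r_yy) = 0.451 / √(0.838 × 0.687) = 0.451 / √0.575706 = 0.451 / 0.7588 ≈ 0.594.

0.594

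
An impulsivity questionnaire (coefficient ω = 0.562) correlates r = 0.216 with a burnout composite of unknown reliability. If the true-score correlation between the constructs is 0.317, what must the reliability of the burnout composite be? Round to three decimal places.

r_true = r_obs / √(r_xx · r_yy) ⇒ 0.317 = 0.216 / √(0.562 · r_yy).
√(0.562 · r_yy) = 0.216 / 0.317 = 0.6814; 0.562 · r_yy = 0.4643; r_yy = 0.4643 / 0.562 ≈ 0.826.

0.826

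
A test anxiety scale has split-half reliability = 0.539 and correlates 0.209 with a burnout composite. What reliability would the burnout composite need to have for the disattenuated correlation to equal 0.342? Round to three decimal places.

0.693

r_true = r_obs / √(r_xx · r_yy) ⇒ 0.342 = 0.209 / √(0.539 · r_yy).
√(0.539 · r_yy) = 0.209 / 0.342 = 0.6111; 0.539 · r_yy = 0.3734; r_yy = 0.3734 / 0.539 ≈ 0.693.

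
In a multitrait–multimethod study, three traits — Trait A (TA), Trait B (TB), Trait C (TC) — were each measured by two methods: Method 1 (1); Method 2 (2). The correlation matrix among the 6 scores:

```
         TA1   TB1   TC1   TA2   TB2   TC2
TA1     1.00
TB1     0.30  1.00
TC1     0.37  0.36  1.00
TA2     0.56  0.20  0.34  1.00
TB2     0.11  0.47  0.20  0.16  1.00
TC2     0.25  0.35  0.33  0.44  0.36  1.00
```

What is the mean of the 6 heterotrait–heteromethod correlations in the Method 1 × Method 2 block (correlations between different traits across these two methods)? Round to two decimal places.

HTHM values (method 1 × method 2): 0.11, 0.25, 0.20, 0.35, 0.34, 0.20; mean = 1.45/6 = 0.24.

0.24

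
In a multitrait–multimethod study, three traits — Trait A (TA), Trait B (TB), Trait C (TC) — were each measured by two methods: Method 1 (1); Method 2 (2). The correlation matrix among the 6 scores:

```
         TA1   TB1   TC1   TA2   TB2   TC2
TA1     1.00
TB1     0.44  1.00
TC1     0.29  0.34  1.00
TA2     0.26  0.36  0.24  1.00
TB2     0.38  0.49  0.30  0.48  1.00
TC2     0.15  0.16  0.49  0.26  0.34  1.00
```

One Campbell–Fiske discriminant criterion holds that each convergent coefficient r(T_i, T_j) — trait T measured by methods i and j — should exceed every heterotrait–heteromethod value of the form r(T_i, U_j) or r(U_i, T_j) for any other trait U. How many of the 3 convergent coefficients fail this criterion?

Checking each validity diagonal entry against its comparison values:
TA (methods 1·2): 0.26 vs {0.38, 0.36, 0.15, 0.24} → fail.
TB (methods 1·2): 0.49 vs {0.36, 0.38, 0.16, 0.30} → pass.
TC (methods 1·2): 0.49 vs {0.24, 0.15, 0.30, 0.16} → pass.
1 of 3 fail.

1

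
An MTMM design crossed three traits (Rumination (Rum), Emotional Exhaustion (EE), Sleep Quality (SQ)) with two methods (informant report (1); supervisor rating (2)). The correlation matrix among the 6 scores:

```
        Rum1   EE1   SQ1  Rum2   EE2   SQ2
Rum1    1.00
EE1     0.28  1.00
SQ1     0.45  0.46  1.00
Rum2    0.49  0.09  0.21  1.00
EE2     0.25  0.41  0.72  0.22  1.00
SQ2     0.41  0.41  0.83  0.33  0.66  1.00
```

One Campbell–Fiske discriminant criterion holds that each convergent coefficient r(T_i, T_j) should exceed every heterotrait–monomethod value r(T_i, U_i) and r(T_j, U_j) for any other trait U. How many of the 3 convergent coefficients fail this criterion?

1

Convergent coefficients and their comparison sets:
Rum (methods 1·2): 0.49 vs {0.28, 0.22, 0.45, 0.33} → pass.
EE (methods 1·2): 0.41 vs {0.28, 0.22, 0.46, 0.66} → fail.
SQ (methods 1·2): 0.83 vs {0.45, 0.33, 0.46, 0.66} → pass.
1 of 3 fail.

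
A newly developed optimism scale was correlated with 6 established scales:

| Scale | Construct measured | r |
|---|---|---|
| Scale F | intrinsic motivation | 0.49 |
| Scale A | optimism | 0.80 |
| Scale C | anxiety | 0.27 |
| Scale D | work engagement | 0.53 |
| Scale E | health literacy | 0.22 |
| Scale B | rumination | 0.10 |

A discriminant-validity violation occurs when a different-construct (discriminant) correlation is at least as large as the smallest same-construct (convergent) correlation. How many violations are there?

0

Convergent (same construct = optimism): Scale A.
Smallest convergent = 0.80. Discriminant values: 0.49, 0.27, 0.53, 0.22, 0.10; count ≥ 0.80 → 0.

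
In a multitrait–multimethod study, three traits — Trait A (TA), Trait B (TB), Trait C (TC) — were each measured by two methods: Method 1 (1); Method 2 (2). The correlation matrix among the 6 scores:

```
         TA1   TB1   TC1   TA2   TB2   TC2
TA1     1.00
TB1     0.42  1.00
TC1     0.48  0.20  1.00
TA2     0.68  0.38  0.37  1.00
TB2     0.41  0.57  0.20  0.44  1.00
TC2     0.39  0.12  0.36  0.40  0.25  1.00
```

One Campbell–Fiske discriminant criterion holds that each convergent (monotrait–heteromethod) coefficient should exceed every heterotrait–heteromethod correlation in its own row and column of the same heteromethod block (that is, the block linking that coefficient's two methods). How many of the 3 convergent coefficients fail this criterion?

1

Convergent coefficients and their comparison sets:
TA (methods 1·2): 0.68 vs {0.41, 0.38, 0.39, 0.37} → pass.
TB (methods 1·2): 0.57 vs {0.38, 0.41, 0.12, 0.20} → pass.
TC (methods 1·2): 0.36 vs {0.37, 0.39, 0.20, 0.12} → fail.
1 of 3 fail.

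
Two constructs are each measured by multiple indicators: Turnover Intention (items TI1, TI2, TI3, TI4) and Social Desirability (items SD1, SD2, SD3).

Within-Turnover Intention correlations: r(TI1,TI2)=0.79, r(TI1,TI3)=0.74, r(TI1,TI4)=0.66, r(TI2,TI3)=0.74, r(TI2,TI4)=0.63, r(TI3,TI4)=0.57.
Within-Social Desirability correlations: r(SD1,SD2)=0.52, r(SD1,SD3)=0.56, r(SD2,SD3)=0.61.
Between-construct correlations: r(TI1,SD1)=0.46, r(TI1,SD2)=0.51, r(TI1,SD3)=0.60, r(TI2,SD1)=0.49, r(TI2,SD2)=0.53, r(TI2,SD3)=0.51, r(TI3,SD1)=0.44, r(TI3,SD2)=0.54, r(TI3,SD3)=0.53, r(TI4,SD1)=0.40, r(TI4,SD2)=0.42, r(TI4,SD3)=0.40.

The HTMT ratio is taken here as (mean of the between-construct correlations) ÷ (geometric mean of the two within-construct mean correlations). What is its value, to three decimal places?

0.780

Mean heterotrait r = 5.83/12 = 0.4858.
Mean within-TI = 4.13/6 = 0.6883; mean within-SD = 1.69/3 = 0.5633.
Geometric mean = √(0.6883 × 0.5633) = 0.6227.
HTMT = 0.4858 / 0.6227 = 0.780.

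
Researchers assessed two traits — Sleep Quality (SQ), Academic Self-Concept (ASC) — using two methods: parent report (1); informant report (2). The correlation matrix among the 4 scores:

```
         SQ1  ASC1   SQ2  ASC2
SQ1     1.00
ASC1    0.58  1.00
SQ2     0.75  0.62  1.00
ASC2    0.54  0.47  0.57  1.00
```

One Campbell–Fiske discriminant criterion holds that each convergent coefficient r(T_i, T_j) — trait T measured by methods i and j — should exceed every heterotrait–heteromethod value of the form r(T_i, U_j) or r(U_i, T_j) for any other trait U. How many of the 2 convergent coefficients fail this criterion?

1

Each convergent coefficient versus the relevant comparison correlations:
SQ (methods 1·2): 0.75 vs {0.54, 0.62} → pass.
ASC (methods 1·2): 0.47 vs {0.62, 0.54} → fail.
1 of 2 fail.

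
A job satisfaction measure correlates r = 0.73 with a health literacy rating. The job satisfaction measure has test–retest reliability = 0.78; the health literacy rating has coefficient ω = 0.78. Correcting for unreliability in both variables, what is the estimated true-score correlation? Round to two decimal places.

0.94

r_true = r_obs / √(r_xx · r_yy) = 0.73 / √(0.78 × 0.78) = 0.73 / √0.6084 = 0.73 / 0.7800 ≈ 0.94.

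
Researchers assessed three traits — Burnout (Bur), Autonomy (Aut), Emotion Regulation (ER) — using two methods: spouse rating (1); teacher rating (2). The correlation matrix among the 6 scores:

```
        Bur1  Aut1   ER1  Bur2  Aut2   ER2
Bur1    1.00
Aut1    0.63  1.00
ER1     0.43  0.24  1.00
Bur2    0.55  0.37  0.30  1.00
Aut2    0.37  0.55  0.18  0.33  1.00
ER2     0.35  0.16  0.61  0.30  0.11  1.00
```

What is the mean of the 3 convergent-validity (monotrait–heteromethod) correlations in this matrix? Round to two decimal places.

Convergent values: 0.55, 0.55, 0.61; mean = 1.71/3 = 0.57.

0.57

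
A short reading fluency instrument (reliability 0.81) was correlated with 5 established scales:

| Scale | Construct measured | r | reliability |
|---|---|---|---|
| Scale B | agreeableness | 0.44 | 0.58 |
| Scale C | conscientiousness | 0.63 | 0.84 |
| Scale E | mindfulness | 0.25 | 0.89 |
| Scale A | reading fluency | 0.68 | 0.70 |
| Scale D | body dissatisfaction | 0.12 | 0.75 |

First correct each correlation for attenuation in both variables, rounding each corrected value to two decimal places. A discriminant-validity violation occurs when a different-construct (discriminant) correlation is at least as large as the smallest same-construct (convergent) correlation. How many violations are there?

0

Disattenuated r (r / √(r_scale · r_new)):
  Scale B (disc): 0.44 / √(0.58·0.81) = 0.64
  Scale C (disc): 0.63 / √(0.84·0.81) = 0.76
  Scale E (disc): 0.25 / √(0.89·0.81) = 0.29
  Scale A (conv): 0.68 / √(0.70·0.81) = 0.90
  Scale D (disc): 0.12 / √(0.75·0.81) = 0.15
Smallest convergent = 0.90. Discriminant values: 0.64, 0.76, 0.29, 0.15; count ≥ 0.90 → 0.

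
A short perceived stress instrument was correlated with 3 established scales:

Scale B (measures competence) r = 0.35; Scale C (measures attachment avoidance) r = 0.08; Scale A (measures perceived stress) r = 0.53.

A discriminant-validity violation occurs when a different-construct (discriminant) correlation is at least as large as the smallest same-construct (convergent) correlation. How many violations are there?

0

Convergent (same construct = perceived stress): Scale A.
Smallest convergent = 0.53. Discriminant values: 0.35, 0.08; count ≥ 0.53 → 0.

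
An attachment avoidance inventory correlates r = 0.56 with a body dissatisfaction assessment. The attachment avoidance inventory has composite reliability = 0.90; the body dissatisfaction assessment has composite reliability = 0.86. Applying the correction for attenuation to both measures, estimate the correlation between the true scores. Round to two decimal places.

r_true = r_obs / √(r_xx · r_yy) = 0.56 / √(0.90 × 0.86) = 0.56 / √0.7740 = 0.56 / 0.8798 ≈ 0.64.

0.64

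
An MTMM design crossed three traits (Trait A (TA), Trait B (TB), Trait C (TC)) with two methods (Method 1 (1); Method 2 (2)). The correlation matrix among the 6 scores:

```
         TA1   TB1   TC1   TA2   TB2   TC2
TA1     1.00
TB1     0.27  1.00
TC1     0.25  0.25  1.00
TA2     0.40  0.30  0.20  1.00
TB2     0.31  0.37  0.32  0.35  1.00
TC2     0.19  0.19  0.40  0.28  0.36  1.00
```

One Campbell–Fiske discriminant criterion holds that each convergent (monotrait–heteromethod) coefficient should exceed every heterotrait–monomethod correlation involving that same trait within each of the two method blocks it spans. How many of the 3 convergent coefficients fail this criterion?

0

Each convergent coefficient versus the relevant comparison correlations:
TA (methods 1·2): 0.40 vs {0.27, 0.35, 0.25, 0.28} → pass.
TB (methods 1·2): 0.37 vs {0.27, 0.35, 0.25, 0.36} → pass.
TC (methods 1·2): 0.40 vs {0.25, 0.28, 0.25, 0.36} → pass.
0 of 3 fail.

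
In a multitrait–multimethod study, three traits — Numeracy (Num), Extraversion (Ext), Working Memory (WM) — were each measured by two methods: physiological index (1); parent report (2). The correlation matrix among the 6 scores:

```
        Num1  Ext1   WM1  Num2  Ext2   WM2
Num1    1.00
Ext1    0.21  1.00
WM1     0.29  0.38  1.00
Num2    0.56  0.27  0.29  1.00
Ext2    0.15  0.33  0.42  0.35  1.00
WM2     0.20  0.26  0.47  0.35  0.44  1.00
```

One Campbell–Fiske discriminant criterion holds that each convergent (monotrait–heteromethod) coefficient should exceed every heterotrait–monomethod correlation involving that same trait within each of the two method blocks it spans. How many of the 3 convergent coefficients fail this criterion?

1

Checking each validity diagonal entry against its comparison values:
Num (methods 1·2): 0.56 vs {0.21, 0.35, 0.29, 0.35} → pass.
Ext (methods 1·2): 0.33 vs {0.21, 0.35, 0.38, 0.44} → fail.
WM (methods 1·2): 0.47 vs {0.29, 0.35, 0.38, 0.44} → pass.
1 of 3 fail.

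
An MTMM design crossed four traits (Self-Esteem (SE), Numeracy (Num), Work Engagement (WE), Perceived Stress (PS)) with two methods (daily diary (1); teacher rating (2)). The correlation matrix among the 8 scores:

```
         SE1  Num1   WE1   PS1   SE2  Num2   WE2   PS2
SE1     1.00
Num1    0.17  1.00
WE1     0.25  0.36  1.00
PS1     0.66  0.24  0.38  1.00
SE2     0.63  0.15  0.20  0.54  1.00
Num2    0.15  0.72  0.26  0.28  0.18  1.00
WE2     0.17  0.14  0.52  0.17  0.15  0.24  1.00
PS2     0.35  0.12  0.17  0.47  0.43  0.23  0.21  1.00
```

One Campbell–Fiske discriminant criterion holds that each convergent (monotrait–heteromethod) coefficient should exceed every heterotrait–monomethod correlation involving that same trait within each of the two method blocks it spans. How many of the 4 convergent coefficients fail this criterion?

2

Each convergent coefficient versus the relevant comparison correlations:
SE (methods 1·2): 0.63 vs {0.17, 0.18, 0.25, 0.15, 0.66, 0.43} → fail.
Num (methods 1·2): 0.72 vs {0.17, 0.18, 0.36, 0.24, 0.24, 0.23} → pass.
WE (methods 1·2): 0.52 vs {0.25, 0.15, 0.36, 0.24, 0.38, 0.21} → pass.
PS (methods 1·2): 0.47 vs {0.66, 0.43, 0.24, 0.23, 0.38, 0.21} → fail.
2 of 4 fail.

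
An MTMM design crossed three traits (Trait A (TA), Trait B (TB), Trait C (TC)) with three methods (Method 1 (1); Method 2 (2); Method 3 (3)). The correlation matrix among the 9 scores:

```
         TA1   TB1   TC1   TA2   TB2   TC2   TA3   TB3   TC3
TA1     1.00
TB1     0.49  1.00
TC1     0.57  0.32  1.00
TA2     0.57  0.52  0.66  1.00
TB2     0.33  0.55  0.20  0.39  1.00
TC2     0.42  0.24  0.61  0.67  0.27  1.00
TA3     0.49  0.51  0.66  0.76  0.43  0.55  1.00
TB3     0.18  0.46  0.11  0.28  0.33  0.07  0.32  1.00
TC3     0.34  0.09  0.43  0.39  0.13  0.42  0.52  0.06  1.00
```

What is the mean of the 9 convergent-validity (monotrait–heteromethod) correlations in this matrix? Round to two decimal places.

0.51

Convergent values: 0.57, 0.49, 0.76, 0.55, 0.46, 0.33, 0.61, 0.43, 0.42; mean = 4.62/9 = 0.51.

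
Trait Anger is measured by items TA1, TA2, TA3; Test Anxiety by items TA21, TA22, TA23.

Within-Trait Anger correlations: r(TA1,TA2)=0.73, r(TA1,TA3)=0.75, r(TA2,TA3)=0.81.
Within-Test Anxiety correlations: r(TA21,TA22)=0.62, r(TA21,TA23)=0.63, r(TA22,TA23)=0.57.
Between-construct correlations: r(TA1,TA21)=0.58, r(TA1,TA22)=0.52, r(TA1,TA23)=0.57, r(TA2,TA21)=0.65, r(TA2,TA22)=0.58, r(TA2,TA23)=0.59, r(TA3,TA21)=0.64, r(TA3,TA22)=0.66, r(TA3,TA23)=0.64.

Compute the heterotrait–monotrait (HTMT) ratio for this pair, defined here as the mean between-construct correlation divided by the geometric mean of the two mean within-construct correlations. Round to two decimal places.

Between-construct mean = 5.43/9 = 0.6033.
Mean within-TA = 2.29/3 = 0.7633; mean within-TA2 = 1.82/3 = 0.6067.
Geometric mean = √(0.7633 × 0.6067) = 0.6805.
HTMT = 0.6033 / 0.6805 = 0.89.

0.89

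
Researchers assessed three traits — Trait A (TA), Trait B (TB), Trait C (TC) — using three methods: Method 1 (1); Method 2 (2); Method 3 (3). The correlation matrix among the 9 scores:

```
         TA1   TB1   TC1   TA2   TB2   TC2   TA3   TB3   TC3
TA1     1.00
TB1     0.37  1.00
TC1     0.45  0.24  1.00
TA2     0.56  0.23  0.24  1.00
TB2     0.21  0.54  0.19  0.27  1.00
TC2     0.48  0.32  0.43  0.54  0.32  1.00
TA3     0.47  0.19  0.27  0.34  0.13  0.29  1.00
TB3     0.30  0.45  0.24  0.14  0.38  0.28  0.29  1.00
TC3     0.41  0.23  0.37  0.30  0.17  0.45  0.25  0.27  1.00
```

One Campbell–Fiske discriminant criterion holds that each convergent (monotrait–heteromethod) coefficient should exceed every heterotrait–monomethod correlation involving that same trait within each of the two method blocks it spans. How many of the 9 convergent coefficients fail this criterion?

4

Convergent coefficients and their comparison sets:
TA (methods 1·2): 0.56 vs {0.37, 0.27, 0.45, 0.54} → pass.
TA (methods 1·3): 0.47 vs {0.37, 0.29, 0.45, 0.25} → pass.
TA (methods 2·3): 0.34 vs {0.27, 0.29, 0.54, 0.25} → fail.
TB (methods 1·2): 0.54 vs {0.37, 0.27, 0.24, 0.32} → pass.
TB (methods 1·3): 0.45 vs {0.37, 0.29, 0.24, 0.27} → pass.
TB (methods 2·3): 0.38 vs {0.27, 0.29, 0.32, 0.27} → pass.
TC (methods 1·2): 0.43 vs {0.45, 0.54, 0.24, 0.32} → fail.
TC (methods 1·3): 0.37 vs {0.45, 0.25, 0.24, 0.27} → fail.
TC (methods 2·3): 0.45 vs {0.54, 0.25, 0.32, 0.27} → fail.
4 of 9 fail.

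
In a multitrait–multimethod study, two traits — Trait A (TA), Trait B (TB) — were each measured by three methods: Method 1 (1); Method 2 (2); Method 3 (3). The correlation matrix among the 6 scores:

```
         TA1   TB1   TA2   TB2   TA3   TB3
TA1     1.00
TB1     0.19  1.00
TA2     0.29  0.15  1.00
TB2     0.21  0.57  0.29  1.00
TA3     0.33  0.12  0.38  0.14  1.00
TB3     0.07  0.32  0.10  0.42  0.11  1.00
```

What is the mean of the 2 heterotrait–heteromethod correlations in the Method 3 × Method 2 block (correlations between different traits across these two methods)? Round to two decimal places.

0.12

HTHM values (method 3 × method 2): 0.14, 0.10; mean = 0.24/2 = 0.12.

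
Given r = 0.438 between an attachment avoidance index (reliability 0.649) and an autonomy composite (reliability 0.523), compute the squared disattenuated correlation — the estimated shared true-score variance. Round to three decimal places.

Disattenuated r = 0.438 / √(0.649 × 0.523) = 0.438 / 0.5826 = 0.7518.
Shared true-score variance = 0.7518² = 0.5652 ≈ 0.565.

0.565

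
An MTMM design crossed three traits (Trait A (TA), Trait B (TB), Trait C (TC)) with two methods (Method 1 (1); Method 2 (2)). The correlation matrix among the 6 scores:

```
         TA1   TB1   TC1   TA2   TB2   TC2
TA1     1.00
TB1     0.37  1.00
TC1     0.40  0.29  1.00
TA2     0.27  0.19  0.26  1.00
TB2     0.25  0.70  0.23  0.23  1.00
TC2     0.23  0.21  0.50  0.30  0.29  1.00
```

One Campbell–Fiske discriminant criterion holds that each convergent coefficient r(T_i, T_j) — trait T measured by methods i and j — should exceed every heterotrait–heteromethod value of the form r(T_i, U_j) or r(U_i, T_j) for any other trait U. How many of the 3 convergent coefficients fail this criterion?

Convergent coefficients and their comparison sets:
TA (methods 1·2): 0.27 vs {0.25, 0.19, 0.23, 0.26} → pass.
TB (methods 1·2): 0.70 vs {0.19, 0.25, 0.21, 0.23} → pass.
TC (methods 1·2): 0.50 vs {0.26, 0.23, 0.23, 0.21} → pass.
0 of 3 fail.

0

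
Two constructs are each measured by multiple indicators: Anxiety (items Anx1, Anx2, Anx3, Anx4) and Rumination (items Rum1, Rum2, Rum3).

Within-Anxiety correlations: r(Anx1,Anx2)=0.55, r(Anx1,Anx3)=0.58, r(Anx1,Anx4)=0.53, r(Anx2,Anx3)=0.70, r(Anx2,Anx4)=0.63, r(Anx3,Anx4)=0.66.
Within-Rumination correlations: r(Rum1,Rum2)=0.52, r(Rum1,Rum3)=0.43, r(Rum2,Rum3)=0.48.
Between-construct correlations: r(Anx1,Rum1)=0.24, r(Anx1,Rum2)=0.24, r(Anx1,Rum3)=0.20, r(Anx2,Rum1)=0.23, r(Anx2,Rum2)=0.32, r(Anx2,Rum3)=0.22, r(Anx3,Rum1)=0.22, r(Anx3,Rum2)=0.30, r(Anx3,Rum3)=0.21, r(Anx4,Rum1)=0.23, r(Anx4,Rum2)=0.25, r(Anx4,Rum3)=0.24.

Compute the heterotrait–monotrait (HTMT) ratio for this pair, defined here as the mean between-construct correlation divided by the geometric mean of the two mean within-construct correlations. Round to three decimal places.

Between-construct mean = 2.90/12 = 0.2417.
Mean within-Anx = 3.65/6 = 0.6083; mean within-Rum = 1.43/3 = 0.4767.
Geometric mean = √(0.6083 × 0.4767) = 0.5385.
HTMT = 0.2417 / 0.5385 = 0.449.

0.449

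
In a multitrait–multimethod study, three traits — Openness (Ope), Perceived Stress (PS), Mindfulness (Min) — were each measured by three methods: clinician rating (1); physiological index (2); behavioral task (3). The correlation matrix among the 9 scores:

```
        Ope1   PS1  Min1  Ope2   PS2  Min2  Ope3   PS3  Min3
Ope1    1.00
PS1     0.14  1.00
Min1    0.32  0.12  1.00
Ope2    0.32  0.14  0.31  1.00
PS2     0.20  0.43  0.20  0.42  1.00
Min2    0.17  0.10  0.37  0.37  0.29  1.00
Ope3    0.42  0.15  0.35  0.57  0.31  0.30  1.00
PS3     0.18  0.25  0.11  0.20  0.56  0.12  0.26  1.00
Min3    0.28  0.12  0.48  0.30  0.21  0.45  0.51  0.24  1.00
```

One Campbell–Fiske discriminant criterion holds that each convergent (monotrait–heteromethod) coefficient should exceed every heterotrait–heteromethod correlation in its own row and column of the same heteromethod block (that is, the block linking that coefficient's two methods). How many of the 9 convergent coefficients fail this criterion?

0

Convergent coefficients and their comparison sets:
Ope (methods 1·2): 0.32 vs {0.20, 0.14, 0.17, 0.31} → pass.
Ope (methods 1·3): 0.42 vs {0.18, 0.15, 0.28, 0.35} → pass.
Ope (methods 2·3): 0.57 vs {0.20, 0.31, 0.30, 0.30} → pass.
PS (methods 1·2): 0.43 vs {0.14, 0.20, 0.10, 0.20} → pass.
PS (methods 1·3): 0.25 vs {0.15, 0.18, 0.12, 0.11} → pass.
PS (methods 2·3): 0.56 vs {0.31, 0.20, 0.21, 0.12} → pass.
Min (methods 1·2): 0.37 vs {0.31, 0.17, 0.20, 0.10} → pass.
Min (methods 1·3): 0.48 vs {0.35, 0.28, 0.11, 0.12} → pass.
Min (methods 2·3): 0.45 vs {0.30, 0.30, 0.12, 0.21} → pass.
0 of 9 fail.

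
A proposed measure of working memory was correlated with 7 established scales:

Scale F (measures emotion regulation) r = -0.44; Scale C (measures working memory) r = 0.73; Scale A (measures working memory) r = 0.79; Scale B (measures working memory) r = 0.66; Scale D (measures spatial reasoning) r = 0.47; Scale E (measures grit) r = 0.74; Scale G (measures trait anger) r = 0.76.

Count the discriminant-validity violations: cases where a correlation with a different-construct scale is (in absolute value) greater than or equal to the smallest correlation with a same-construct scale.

2

Convergent (same construct = working memory): Scale C, Scale A, Scale B.
Smallest convergent = 0.66. Discriminant |r|: 0.44, 0.47, 0.74, 0.76; count ≥ 0.66 → 2.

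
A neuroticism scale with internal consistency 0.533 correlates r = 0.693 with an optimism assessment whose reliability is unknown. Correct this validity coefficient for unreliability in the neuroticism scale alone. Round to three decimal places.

0.949

Single correction: r_c = r_obs / √r_xx = 0.693 / √0.533 = 0.693 / 0.7301 ≈ 0.949.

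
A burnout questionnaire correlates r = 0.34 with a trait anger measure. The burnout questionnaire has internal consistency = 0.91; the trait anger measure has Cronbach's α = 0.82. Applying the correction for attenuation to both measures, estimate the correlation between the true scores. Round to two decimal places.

0.39

r_true = r_obs / √(r_xx · r_yy) = 0.34 / √(0.91 × 0.82) = 0.34 / √0.7462 = 0.34 / 0.8638 ≈ 0.39.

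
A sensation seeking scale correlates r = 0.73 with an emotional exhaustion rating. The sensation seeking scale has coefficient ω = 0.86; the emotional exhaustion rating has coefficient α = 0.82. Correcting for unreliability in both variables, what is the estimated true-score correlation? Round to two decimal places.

0.87

r_true = r_obs / √(r_xx · r_yy) = 0.73 / √(0.86 × 0.82) = 0.73 / √0.7052 = 0.73 / 0.8398 ≈ 0.87.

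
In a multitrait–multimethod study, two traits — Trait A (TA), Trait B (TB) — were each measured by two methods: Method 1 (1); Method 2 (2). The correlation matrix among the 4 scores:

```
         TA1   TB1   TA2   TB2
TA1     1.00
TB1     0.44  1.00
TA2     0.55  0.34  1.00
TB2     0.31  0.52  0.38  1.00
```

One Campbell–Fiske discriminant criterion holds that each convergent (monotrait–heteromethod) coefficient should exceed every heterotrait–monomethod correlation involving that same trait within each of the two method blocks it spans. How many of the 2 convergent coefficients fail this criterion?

Convergent coefficients and their comparison sets:
TA (methods 1·2): 0.55 vs {0.44, 0.38} → pass.
TB (methods 1·2): 0.52 vs {0.44, 0.38} → pass.
0 of 2 fail.

0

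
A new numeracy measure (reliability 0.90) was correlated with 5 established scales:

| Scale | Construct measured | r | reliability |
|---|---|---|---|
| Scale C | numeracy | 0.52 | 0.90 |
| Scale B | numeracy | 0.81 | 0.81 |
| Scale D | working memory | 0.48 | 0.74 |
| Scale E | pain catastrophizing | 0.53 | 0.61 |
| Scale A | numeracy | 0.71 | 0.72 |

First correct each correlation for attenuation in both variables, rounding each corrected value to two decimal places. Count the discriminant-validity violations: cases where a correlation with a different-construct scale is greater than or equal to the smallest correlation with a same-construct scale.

Disattenuated r (r / √(r_scale · r_new)):
  Scale C (conv): 0.52 / √(0.90·0.90) = 0.58
  Scale B (conv): 0.81 / √(0.81·0.90) = 0.95
  Scale D (disc): 0.48 / √(0.74·0.90) = 0.59
  Scale E (disc): 0.53 / √(0.61·0.90) = 0.72
  Scale A (conv): 0.71 / √(0.72·0.90) = 0.88
Smallest convergent = 0.58. Discriminant values: 0.59, 0.72; count ≥ 0.58 → 2.

2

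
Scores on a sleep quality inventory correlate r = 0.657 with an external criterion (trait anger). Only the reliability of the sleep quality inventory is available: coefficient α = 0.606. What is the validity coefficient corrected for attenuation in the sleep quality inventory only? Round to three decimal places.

0.844

Single correction: r_c = r_obs / √r_xx = 0.657 / √0.606 = 0.657 / 0.7785 ≈ 0.844.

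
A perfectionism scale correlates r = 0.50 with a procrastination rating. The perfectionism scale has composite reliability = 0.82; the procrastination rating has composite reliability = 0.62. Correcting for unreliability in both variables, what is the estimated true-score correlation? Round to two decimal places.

0.70

r_true = r_obs / √(r_xx · r_yy) = 0.50 / √(0.82 × 0.62) = 0.50 / √0.5084 = 0.50 / 0.7130 ≈ 0.70.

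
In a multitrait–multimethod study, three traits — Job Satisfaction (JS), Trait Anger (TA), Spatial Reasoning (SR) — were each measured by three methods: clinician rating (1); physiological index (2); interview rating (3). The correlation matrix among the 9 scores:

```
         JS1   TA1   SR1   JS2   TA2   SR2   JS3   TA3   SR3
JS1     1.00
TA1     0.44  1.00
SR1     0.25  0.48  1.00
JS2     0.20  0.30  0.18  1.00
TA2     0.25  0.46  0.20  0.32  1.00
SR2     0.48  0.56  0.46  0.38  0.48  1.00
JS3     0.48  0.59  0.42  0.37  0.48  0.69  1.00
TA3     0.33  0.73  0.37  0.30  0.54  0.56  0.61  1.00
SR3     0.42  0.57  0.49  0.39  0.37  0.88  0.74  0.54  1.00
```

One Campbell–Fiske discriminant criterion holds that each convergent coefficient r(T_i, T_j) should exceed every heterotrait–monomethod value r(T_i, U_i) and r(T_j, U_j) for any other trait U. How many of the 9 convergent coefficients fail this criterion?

7

Convergent coefficients and their comparison sets:
JS (methods 1·2): 0.20 vs {0.44, 0.32, 0.25, 0.38} → fail.
JS (methods 1·3): 0.48 vs {0.44, 0.61, 0.25, 0.74} → fail.
JS (methods 2·3): 0.37 vs {0.32, 0.61, 0.38, 0.74} → fail.
TA (methods 1·2): 0.46 vs {0.44, 0.32, 0.48, 0.48} → fail.
TA (methods 1·3): 0.73 vs {0.44, 0.61, 0.48, 0.54} → pass.
TA (methods 2·3): 0.54 vs {0.32, 0.61, 0.48, 0.54} → fail.
SR (methods 1·2): 0.46 vs {0.25, 0.38, 0.48, 0.48} → fail.
SR (methods 1·3): 0.49 vs {0.25, 0.74, 0.48, 0.54} → fail.
SR (methods 2·3): 0.88 vs {0.38, 0.74, 0.48, 0.54} → pass.
7 of 9 fail.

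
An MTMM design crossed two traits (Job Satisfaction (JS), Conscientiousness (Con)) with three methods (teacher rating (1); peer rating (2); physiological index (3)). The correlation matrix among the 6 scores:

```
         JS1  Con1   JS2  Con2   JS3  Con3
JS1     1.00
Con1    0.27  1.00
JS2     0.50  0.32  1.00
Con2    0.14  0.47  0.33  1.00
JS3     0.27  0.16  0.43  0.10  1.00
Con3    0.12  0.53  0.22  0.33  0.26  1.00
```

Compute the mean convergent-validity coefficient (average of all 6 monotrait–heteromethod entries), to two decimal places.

0.42

Convergent values: 0.50, 0.27, 0.43, 0.47, 0.53, 0.33; mean = 2.53/6 = 0.42.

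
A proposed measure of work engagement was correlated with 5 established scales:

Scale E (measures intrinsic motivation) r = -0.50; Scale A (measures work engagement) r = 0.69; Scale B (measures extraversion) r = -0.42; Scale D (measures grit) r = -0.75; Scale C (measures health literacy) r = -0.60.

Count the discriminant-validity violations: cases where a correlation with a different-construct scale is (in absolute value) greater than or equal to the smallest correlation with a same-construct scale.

Convergent (same construct = work engagement): Scale A.
Smallest convergent = 0.69. Discriminant |r|: 0.50, 0.42, 0.75, 0.60; count ≥ 0.69 → 1.

1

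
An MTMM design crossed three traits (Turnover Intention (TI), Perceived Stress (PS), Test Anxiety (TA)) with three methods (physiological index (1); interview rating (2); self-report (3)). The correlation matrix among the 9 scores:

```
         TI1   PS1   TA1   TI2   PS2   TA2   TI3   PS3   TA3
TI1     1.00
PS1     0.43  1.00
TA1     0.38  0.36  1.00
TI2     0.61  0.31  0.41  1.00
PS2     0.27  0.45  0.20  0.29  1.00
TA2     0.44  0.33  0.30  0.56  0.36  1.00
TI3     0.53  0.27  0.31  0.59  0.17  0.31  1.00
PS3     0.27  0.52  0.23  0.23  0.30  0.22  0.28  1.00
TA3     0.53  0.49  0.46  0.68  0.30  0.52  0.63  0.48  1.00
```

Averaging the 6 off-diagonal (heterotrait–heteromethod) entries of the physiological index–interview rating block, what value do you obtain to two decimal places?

0.33

HTHM values (method 1 × method 2): 0.27, 0.44, 0.31, 0.33, 0.41, 0.20; mean = 1.96/6 = 0.33.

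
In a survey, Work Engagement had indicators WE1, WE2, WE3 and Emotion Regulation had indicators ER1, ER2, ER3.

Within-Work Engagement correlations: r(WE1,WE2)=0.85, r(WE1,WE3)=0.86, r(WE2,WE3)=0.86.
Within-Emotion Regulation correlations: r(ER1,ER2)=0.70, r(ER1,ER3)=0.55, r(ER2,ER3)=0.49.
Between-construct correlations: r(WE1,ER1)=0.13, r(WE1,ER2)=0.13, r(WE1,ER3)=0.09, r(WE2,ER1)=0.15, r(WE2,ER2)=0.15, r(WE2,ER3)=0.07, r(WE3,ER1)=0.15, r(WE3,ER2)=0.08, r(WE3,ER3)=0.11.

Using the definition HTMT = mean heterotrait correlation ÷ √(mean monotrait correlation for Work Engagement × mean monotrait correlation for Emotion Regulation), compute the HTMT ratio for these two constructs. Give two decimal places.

0.17

Mean between = 1.06/9 = 0.1178.
Mean within-WE = 2.57/3 = 0.8567; mean within-ER = 1.74/3 = 0.5800.
Geometric mean = √(0.8567 × 0.5800) = 0.7049.
HTMT = 0.1178 / 0.7049 = 0.17.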